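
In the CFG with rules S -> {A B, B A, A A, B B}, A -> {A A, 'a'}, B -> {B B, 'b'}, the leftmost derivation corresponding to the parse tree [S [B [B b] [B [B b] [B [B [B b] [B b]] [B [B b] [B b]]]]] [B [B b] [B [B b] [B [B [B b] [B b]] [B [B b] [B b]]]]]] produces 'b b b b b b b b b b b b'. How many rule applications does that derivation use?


Every bracketed nonterminal node [X ...] in the tree is produced by exactly one rule application.
Reading the tree off as a leftmost derivation:
  Step 1: S  =>  B B   (applied S -> B B)
  Step 2: B B  =>  B B B   (applied B -> B B)
  Step 3: B B B  =>  b B B   (applied B -> b)
  Step 4: b B B  =>  b B B B   (applied B -> B B)
  Step 5: b B B B  =>  b b B B   (applied B -> b)
  Step 6: b b B B  =>  b b B B B   (applied B -> B B)
  Step 7: b b B B B  =>  b b B B B B   (applied B -> B B)
  Step 8: b b B B B B  =>  b b b B B B   (applied B -> b)
  Step 9: b b b B B B  =>  b b b b B B   (applied B -> b)
  Step 10: b b b b B B  =>  b b b b B B B   (applied B -> B B)
  Step 11: b b b b B B B  =>  b b b b b B B   (applied B -> b)
  Step 12: b b b b b B B  =>  b b b b b b B   (applied B -> b)
  Step 13: b b b b b b B  =>  b b b b b b B B   (applied B -> B B)
  Step 14: b b b b b b B B  =>  b b b b b b b B   (applied B -> b)
  Step 15: b b b b b b b B  =>  b b b b b b b B B   (applied B -> B B)
  Step 16: b b b b b b b B B  =>  b b b b b b b b B   (applied B -> b)
  Step 17: b b b b b b b b B  =>  b b b b b b b b B B   (applied B -> B B)
  Step 18: b b b b b b b b B B  =>  b b b b b b b b B B B   (applied B -> B B)
  Step 19: b b b b b b b b B B B  =>  b b b b b b b b b B B   (applied B -> b)
  Step 20: b b b b b b b b b B B  =>  b b b b b b b b b b B   (applied B -> b)
  Step 21: b b b b b b b b b b B  =>  b b b b b b b b b b B B   (applied B -> B B)
  Step 22: b b b b b b b b b b B B  =>  b b b b b b b b b b b B   (applied B -> b)
  Step 23: b b b b b b b b b b b B  =>  b b b b b b b b b b b b   (applied B -> b)
Final yield: b b b b b b b b b b b b
Total rewrite steps: 23

23


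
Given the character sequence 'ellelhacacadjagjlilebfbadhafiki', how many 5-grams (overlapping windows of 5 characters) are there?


String 'ellelhacacadjagjlilebfbadhafiki' has length L = 31.
Number of overlapping n-grams = L - n + 1
Substituting: 31 - 5 + 1 = 27

27


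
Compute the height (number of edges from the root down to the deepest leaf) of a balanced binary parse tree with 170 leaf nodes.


In a balanced binary tree with n leaves the deepest leaf is ceil(log2(n)) edges below the root.
log2(170) = 7.4094
ceil(7.4094) = 8
height (edges) = 8

8


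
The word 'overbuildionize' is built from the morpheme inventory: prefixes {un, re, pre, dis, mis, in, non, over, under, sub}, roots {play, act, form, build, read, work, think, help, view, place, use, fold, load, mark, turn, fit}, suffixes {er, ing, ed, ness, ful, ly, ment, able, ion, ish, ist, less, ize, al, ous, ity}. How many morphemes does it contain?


Segmenting 'overbuildionize' against the inventory:
  'over' -> prefix (morpheme 1)
  'build' -> root (morpheme 2)
  'ion' -> suffix (morpheme 3)
  'ize' -> suffix (morpheme 4)
Total morphemes: 4

4


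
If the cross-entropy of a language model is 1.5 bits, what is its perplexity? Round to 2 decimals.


Perplexity formula: PP = 2^H
H = 1.5
PP = 2^1.5
Decompose: 2^1.5 = 2^1 * 2^0.5 = 2^1 * sqrt(2)
2^1 = 2, sqrt(2) ~ 1.4142136
PP ~ 2 * 1.4142136 = 2.8284272
Rounded to 2 decimals: 2.83

2.83


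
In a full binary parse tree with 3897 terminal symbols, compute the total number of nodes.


Leaf nodes (terminals): 3897
Internal nodes = n - 1 = 3897 - 1 = 3896
Total = leaves + internal = 3897 + 3896 = 7793

7793


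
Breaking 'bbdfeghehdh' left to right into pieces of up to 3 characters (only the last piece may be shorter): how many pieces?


'bbdfeghehdh' has 11 characters.
Chunking with max size 3:
  Chunk 1: 'bbd' (positions 0-2)
  Chunk 2: 'feg' (positions 3-5)
  Chunk 3: 'heh' (positions 6-8)
  Chunk 4: 'dh' (positions 9-10)
Total chunks: ceil(11 / 3) = 4

4


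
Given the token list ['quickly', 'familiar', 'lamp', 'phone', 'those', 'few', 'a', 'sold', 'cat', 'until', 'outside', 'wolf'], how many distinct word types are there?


Listing all tokens and tracking unique types:
  Token 1: 'quickly' -> NEW (unique so far: 1)
  Token 2: 'familiar' -> NEW (unique so far: 2)
  Token 3: 'lamp' -> NEW (unique so far: 3)
  Token 4: 'phone' -> NEW (unique so far: 4)
  Token 5: 'those' -> NEW (unique so far: 5)
  Token 6: 'few' -> NEW (unique so far: 6)
  Token 7: 'a' -> NEW (unique so far: 7)
  Token 8: 'sold' -> NEW (unique so far: 8)
  Token 9: 'cat' -> NEW (unique so far: 9)
  Token 10: 'until' -> NEW (unique so far: 10)
  Token 11: 'outside' -> NEW (unique so far: 11)
  Token 12: 'wolf' -> NEW (unique so far: 12)
Unique types: ('a', 'cat', 'familiar', 'few', 'lamp', 'outside', 'phone', 'quickly', 'sold', 'those', 'until', 'wolf')
Vocabulary size: 12

12


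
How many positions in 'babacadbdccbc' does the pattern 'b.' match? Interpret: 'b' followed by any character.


Pattern: b. means 'b' followed by any character.
Scanning 'babacadbdccbc' position-by-position:
  Pos 0: window 'ba' -> MATCH
  Pos 1: window 'ab' -> no
  Pos 2: window 'ba' -> MATCH
  Pos 3: window 'ac' -> no
  Pos 4: window 'ca' -> no
  Pos 5: window 'ad' -> no
  Pos 6: window 'db' -> no
  Pos 7: window 'bd' -> MATCH
  Pos 8: window 'dc' -> no
  Pos 9: window 'cc' -> no
  Pos 10: window 'cb' -> no
  Pos 11: window 'bc' -> MATCH
  Pos 12: window 'c' -> no
Total matches: 4

4


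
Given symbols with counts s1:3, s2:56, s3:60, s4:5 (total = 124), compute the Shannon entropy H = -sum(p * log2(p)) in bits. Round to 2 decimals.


Computing entropy H = -sum(p_i * log2(p_i)):
  s1: p = 3/124 = 0.0242, -p*log2(p) = 0.1299
  s2: p = 56/124 = 0.4516, -p*log2(p) = 0.5179
  s3: p = 60/124 = 0.4839, -p*log2(p) = 0.5068
  s4: p = 5/124 = 0.0403, -p*log2(p) = 0.1868
H = sum of terms = 1.3414
Rounded to 2 decimals: 1.34

1.34


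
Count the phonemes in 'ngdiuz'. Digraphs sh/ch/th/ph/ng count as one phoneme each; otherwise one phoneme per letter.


Parsing 'ngdiuz' greedily, digraphs first:
  'ng' -> digraph (1 consonant phoneme) (phonemes so far: 1)
  'd' -> consonant phoneme (phonemes so far: 2)
  'i' -> vowel phoneme (phonemes so far: 3)
  'u' -> vowel phoneme (phonemes so far: 4)
  'z' -> consonant phoneme (phonemes so far: 5)
Total phonemes: 5

5


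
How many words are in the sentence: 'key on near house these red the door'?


Counting words by splitting on spaces:
  Word 1: 'key'
  Word 2: 'on'
  Word 3: 'near'
  Word 4: 'house'
  Word 5: 'these'
  Word 6: 'red'
  Word 7: 'the'
  Word 8: 'door'
Total words: 8

8


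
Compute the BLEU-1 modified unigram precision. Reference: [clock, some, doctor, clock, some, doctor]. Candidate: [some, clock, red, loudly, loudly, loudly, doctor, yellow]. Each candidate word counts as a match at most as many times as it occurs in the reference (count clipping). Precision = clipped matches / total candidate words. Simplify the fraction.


Reference word counts: {'clock': 2, 'doctor': 2, 'some': 2}
Checking each candidate word (with clipping):
  'some' -> in reference (ref count 2, used 1/2) -> match (matches: 1)
  'clock' -> in reference (ref count 2, used 1/2) -> match (matches: 2)
  'red' -> not in reference -> no match (matches: 2)
  'loudly' -> not in reference -> no match (matches: 2)
  'loudly' -> not in reference -> no match (matches: 2)
  'loudly' -> not in reference -> no match (matches: 2)
  'doctor' -> in reference (ref count 2, used 1/2) -> match (matches: 3)
  'yellow' -> not in reference -> no match (matches: 3)
Clipped matches: 3, Candidate length: 8
Precision = 3/8

3/8


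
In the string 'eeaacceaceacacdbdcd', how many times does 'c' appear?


Scanning 'eeaacceaceacacdbdcd' for 'c':
  Position 4: 'c' -> MATCH (count: 1)
  Position 5: 'c' -> MATCH (count: 2)
  Position 8: 'c' -> MATCH (count: 3)
  Position 11: 'c' -> MATCH (count: 4)
  Position 13: 'c' -> MATCH (count: 5)
  Position 17: 'c' -> MATCH (count: 6)
Total occurrences of 'c': 6

6


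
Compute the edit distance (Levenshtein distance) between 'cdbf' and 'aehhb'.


Building DP table for s1='cdbf' (len 4) and s2='aehhb' (len 5):
       a  e  h  h  b
    0  1  2  3  4  5
  c 1  1  2  3  4  5
  d 2  2  2  3  4  5
  b 3  3  3  3  4  4
  f 4  4  4  4  4  5
Edit distance = dp[4][5] = 5

5


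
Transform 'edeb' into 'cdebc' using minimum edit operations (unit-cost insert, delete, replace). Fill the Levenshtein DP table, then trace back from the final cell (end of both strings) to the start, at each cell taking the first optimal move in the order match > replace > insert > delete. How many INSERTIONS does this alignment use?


Edit distance = 2. Backtracking from cell (4, 5) with preference match > replace > insert > delete,
then listing the resulting alignment 'edeb' -> 'cdebc' left to right:
  Step 1: replace e->c
  Step 2: keep 'd'
  Step 3: keep 'e'
  Step 4: keep 'b'
  Step 5: insert 'c' [insertion #1]
Total insertions: 1

1


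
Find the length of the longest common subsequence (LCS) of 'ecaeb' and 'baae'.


DP table for LCS of 'ecaeb' and 'baae':
       b  a  a  e
    0  0  0  0  0
  e 0  0  0  0  1
  c 0  0  0  0  1
  a 0  0  1  1  1
  e 0  0  1  1  2
  b 0  1  1  1  2
LCS: 'ae'
LCS length = 2

2


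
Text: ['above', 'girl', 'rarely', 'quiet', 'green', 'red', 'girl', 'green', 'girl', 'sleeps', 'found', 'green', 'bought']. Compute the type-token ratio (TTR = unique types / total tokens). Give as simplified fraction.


Tokens: 13
Unique types: ('above', 'bought', 'found', 'girl', 'green', 'quiet', 'rarely', 'red', 'sleeps') = 9
TTR = 9/13
Already in lowest terms.

9/13


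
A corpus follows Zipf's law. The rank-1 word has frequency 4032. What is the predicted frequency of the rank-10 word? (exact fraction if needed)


Zipf's law: freq(rank) = f1 / rank
f1 = 4032, rank = 10
freq = 4032 / 10
GCD(4032, 10) = 2
Simplified: 2016/5

2016/5


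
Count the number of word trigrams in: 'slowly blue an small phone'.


Word trigrams from [5] words:
  Trigram 1: (slowly blue an)
  Trigram 2: (blue an small)
  Trigram 3: (an small phone)
Total word trigrams: 5 - 2 = 3

3


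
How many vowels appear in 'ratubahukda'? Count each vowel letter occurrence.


Scanning each character of 'ratubahukda':
  Position 1: 'r' -> consonant (running count: 0)
  Position 2: 'a' -> vowel (running count: 1)
  Position 3: 't' -> consonant (running count: 1)
  Position 4: 'u' -> vowel (running count: 2)
  Position 5: 'b' -> consonant (running count: 2)
  Position 6: 'a' -> vowel (running count: 3)
  Position 7: 'h' -> consonant (running count: 3)
  Position 8: 'u' -> vowel (running count: 4)
  Position 9: 'k' -> consonant (running count: 4)
  Position 10: 'd' -> consonant (running count: 4)
  Position 11: 'a' -> vowel (running count: 5)
Total vowels: 5

5


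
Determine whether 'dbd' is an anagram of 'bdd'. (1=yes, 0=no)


Sort characters of 'dbd': 'bdd'
Sort characters of 'bdd': 'bdd'
Sorted forms match -> they ARE anagrams
Result: 1

1


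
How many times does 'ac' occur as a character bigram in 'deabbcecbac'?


Scanning 'deabbcecbac' for bigram 'ac':
  Position 0: 'de' -> no
  Position 1: 'ea' -> no
  Position 2: 'ab' -> no
  Position 3: 'bb' -> no
  Position 4: 'bc' -> no
  Position 5: 'ce' -> no
  Position 6: 'ec' -> no
  Position 7: 'cb' -> no
  Position 8: 'ba' -> no
  Position 9: 'ac' -> MATCH
Total matches: 1

1


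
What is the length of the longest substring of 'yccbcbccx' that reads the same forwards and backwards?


Scanning 'yccbcbccx' for palindromic substrings.
Substring at positions 1-7: 'ccbcbcc'.
Check: reverse('ccbcbcc') = 'ccbcbcc' -> palindrome confirmed.
Neighbouring characters ('y' / 'x') break symmetry, so it cannot extend further.
No longer palindromic substring exists; longest length = 7

7


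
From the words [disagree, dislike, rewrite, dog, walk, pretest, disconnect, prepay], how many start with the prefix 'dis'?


Checking each word for prefix 'dis':
  'disagree' -> YES, starts with 'dis' (count: 1)
  'dislike' -> YES, starts with 'dis' (count: 2)
  'rewrite' -> no (count: 2)
  'dog' -> no (count: 2)
  'walk' -> no (count: 2)
  'pretest' -> no (count: 2)
  'disconnect' -> YES, starts with 'dis' (count: 3)
  'prepay' -> no (count: 3)
Total with prefix 'dis': 3

3


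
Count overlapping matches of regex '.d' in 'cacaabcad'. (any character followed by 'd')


Pattern: .d means any character followed by 'd'.
Scanning 'cacaabcad' position-by-position:
  Pos 0: window 'ca' -> no
  Pos 1: window 'ac' -> no
  Pos 2: window 'ca' -> no
  Pos 3: window 'aa' -> no
  Pos 4: window 'ab' -> no
  Pos 5: window 'bc' -> no
  Pos 6: window 'ca' -> no
  Pos 7: window 'ad' -> MATCH
  Pos 8: window 'd' -> no
Total matches: 1

1


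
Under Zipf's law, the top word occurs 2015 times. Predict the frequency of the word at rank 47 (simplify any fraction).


Zipf's law: freq(rank) = f1 / rank
f1 = 2015, rank = 47
freq = 2015 / 47
GCD(2015, 47) = 1
Simplified: 2015/47

2015/47


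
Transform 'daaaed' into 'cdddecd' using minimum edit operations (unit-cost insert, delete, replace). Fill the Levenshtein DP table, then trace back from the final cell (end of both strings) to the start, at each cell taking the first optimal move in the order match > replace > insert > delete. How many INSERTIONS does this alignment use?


Edit distance = 5. Backtracking from cell (6, 7) with preference match > replace > insert > delete,
then listing the resulting alignment 'daaaed' -> 'cdddecd' left to right:
  Step 1: insert 'c' [insertion #1]
  Step 2: keep 'd'
  Step 3: replace a->d
  Step 4: replace a->d
  Step 5: replace a->e
  Step 6: replace e->c
  Step 7: keep 'd'
Total insertions: 1

1


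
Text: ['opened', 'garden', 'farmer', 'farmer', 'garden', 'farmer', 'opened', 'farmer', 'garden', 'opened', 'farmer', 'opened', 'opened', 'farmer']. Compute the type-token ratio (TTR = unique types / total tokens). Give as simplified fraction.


Tokens: 14
Unique types: ('farmer', 'garden', 'opened') = 3
TTR = 3/14
Already in lowest terms.

3/14


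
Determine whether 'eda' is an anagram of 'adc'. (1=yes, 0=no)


Sort characters of 'eda': 'ade'
Sort characters of 'adc': 'acd'
Sorted forms differ -> they are NOT anagrams
Result: 0

0


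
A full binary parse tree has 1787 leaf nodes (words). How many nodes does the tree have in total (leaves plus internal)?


Leaf nodes (terminals): 1787
Internal nodes = n - 1 = 1787 - 1 = 1786
Total = leaves + internal = 1787 + 1786 = 3573

3573


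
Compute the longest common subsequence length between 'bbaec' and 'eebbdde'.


DP table for LCS of 'bbaec' and 'eebbdde':
       e  e  b  b  d  d  e
    0  0  0  0  0  0  0  0
  b 0  0  0  1  1  1  1  1
  b 0  0  0  1  2  2  2  2
  a 0  0  0  1  2  2  2  2
  e 0  1  1  1  2  2  2  3
  c 0  1  1  1  2  2  2  3
LCS: 'bbe'
LCS length = 3

3


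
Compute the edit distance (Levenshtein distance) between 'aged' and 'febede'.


Building DP table for s1='aged' (len 4) and s2='febede' (len 6):
       f  e  b  e  d  e
    0  1  2  3  4  5  6
  a 1  1  2  3  4  5  6
  g 2  2  2  3  4  5  6
  e 3  3  2  3  3  4  5
  d 4  4  3  3  4  3  4
Edit distance = dp[4][6] = 4

4


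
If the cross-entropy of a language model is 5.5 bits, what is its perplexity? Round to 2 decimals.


Perplexity formula: PP = 2^H
H = 5.5
PP = 2^5.5
Decompose: 2^5.5 = 2^5 * 2^0.5 = 2^5 * sqrt(2)
2^5 = 32, sqrt(2) ~ 1.4142136
PP ~ 32 * 1.4142136 = 45.2548352
Rounded to 2 decimals: 45.25

45.25


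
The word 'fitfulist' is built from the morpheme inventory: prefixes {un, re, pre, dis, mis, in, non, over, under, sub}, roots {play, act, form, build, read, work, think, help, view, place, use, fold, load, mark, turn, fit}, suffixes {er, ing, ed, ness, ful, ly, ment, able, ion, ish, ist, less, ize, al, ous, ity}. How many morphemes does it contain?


Segmenting 'fitfulist' against the inventory:
  'fit' -> root (morpheme 1)
  'ful' -> suffix (morpheme 2)
  'ist' -> suffix (morpheme 3)
Total morphemes: 3

3


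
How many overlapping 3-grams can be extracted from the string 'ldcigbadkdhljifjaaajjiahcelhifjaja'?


String 'ldcigbadkdhljifjaaajjiahcelhifjaja' has length L = 34.
Number of overlapping n-grams = L - n + 1
Substituting: 34 - 3 + 1 = 32

32


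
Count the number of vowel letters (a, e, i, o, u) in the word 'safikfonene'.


Scanning each character of 'safikfonene':
  Position 1: 's' -> consonant (running count: 0)
  Position 2: 'a' -> vowel (running count: 1)
  Position 3: 'f' -> consonant (running count: 1)
  Position 4: 'i' -> vowel (running count: 2)
  Position 5: 'k' -> consonant (running count: 2)
  Position 6: 'f' -> consonant (running count: 2)
  Position 7: 'o' -> vowel (running count: 3)
  Position 8: 'n' -> consonant (running count: 3)
  Position 9: 'e' -> vowel (running count: 4)
  Position 10: 'n' -> consonant (running count: 4)
  Position 11: 'e' -> vowel (running count: 5)
Total vowels: 5

5


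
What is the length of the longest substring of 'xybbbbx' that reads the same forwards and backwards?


Scanning 'xybbbbx' for palindromic substrings.
Substring at positions 2-5: 'bbbb'.
Check: reverse('bbbb') = 'bbbb' -> palindrome confirmed.
Neighbouring characters ('y' / 'x') break symmetry, so it cannot extend further.
No longer palindromic substring exists; longest length = 4

4


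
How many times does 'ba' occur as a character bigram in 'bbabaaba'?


Scanning 'bbabaaba' for bigram 'ba':
  Position 0: 'bb' -> no
  Position 1: 'ba' -> MATCH
  Position 2: 'ab' -> no
  Position 3: 'ba' -> MATCH
  Position 4: 'aa' -> no
  Position 5: 'ab' -> no
  Position 6: 'ba' -> MATCH
Total matches: 3

3


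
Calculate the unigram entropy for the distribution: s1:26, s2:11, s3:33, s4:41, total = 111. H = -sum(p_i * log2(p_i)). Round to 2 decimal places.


Computing entropy H = -sum(p_i * log2(p_i)):
  s1: p = 26/111 = 0.2342, -p*log2(p) = 0.4905
  s2: p = 11/111 = 0.0991, -p*log2(p) = 0.3305
  s3: p = 33/111 = 0.2973, -p*log2(p) = 0.5203
  s4: p = 41/111 = 0.3694, -p*log2(p) = 0.5307
H = sum of terms = 1.8720
Rounded to 2 decimals: 1.87

1.87


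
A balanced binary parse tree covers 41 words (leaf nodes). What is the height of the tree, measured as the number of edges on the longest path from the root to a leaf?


In a balanced binary tree with n leaves the deepest leaf is ceil(log2(n)) edges below the root.
log2(41) = 5.3576
ceil(5.3576) = 6
height (edges) = 6

6


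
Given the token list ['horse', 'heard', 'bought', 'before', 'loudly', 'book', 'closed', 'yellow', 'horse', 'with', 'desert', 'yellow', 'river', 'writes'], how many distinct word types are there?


Listing all tokens and tracking unique types:
  Token 1: 'horse' -> NEW (unique so far: 1)
  Token 2: 'heard' -> NEW (unique so far: 2)
  Token 3: 'bought' -> NEW (unique so far: 3)
  Token 4: 'before' -> NEW (unique so far: 4)
  Token 5: 'loudly' -> NEW (unique so far: 5)
  Token 6: 'book' -> NEW (unique so far: 6)
  Token 7: 'closed' -> NEW (unique so far: 7)
  Token 8: 'yellow' -> NEW (unique so far: 8)
  Token 9: 'horse' -> duplicate (unique so far: 8)
  Token 10: 'with' -> NEW (unique so far: 9)
  Token 11: 'desert' -> NEW (unique so far: 10)
  Token 12: 'yellow' -> duplicate (unique so far: 10)
  Token 13: 'river' -> NEW (unique so far: 11)
  Token 14: 'writes' -> NEW (unique so far: 12)
Unique types: ('before', 'book', 'bought', 'closed', 'desert', 'heard', 'horse', 'loudly', 'river', 'with', 'writes', 'yellow')
Vocabulary size: 12

12


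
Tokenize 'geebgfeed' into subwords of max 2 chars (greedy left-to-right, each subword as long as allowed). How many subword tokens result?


'geebgfeed' has 9 characters.
Chunking with max size 2:
  Chunk 1: 'ge' (positions 0-1)
  Chunk 2: 'eb' (positions 2-3)
  Chunk 3: 'gf' (positions 4-5)
  Chunk 4: 'ee' (positions 6-7)
  Chunk 5: 'd' (positions 8-8)
Total chunks: ceil(9 / 2) = 5

5


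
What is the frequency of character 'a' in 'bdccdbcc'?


Scanning 'bdccdbcc' for 'a':
  No matches found.
Total occurrences of 'a': 0

0


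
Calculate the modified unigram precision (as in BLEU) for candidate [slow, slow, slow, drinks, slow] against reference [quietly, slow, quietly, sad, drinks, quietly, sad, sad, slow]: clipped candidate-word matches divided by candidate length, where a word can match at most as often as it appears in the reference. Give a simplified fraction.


Reference word counts: {'drinks': 1, 'quietly': 3, 'sad': 3, 'slow': 2}
Checking each candidate word (with clipping):
  'slow' -> in reference (ref count 2, used 1/2) -> match (matches: 1)
  'slow' -> in reference (ref count 2, used 2/2) -> match (matches: 2)
  'slow' -> ref count 2 already used up (2/2) -> clipped, no match (matches: 2)
  'drinks' -> in reference (ref count 1, used 1/1) -> match (matches: 3)
  'slow' -> ref count 2 already used up (2/2) -> clipped, no match (matches: 3)
Clipped matches: 3, Candidate length: 5
Precision = 3/5

3/5


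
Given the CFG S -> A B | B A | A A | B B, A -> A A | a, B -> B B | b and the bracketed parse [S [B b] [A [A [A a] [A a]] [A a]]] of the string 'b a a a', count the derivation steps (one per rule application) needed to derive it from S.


Every bracketed nonterminal node [X ...] in the tree is produced by exactly one rule application.
Reading the tree off as a leftmost derivation:
  Step 1: S  =>  B A   (applied S -> B A)
  Step 2: B A  =>  b A   (applied B -> b)
  Step 3: b A  =>  b A A   (applied A -> A A)
  Step 4: b A A  =>  b A A A   (applied A -> A A)
  Step 5: b A A A  =>  b a A A   (applied A -> a)
  Step 6: b a A A  =>  b a a A   (applied A -> a)
  Step 7: b a a A  =>  b a a a   (applied A -> a)
Final yield: b a a a
Total rewrite steps: 7

7


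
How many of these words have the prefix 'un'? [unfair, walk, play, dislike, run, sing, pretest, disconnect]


Checking each word for prefix 'un':
  'unfair' -> YES, starts with 'un' (count: 1)
  'walk' -> no (count: 1)
  'play' -> no (count: 1)
  'dislike' -> no (count: 1)
  'run' -> no (count: 1)
  'sing' -> no (count: 1)
  'pretest' -> no (count: 1)
  'disconnect' -> no (count: 1)
Total with prefix 'un': 1

1


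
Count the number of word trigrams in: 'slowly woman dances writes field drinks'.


Word trigrams from [6] words:
  Trigram 1: (slowly woman dances)
  Trigram 2: (woman dances writes)
  Trigram 3: (dances writes field)
  Trigram 4: (writes field drinks)
Total word trigrams: 6 - 2 = 4

4


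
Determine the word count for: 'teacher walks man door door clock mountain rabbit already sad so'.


Counting words by splitting on spaces:
  Word 1: 'teacher'
  Word 2: 'walks'
  Word 3: 'man'
  Word 4: 'door'
  Word 5: 'door'
  Word 6: 'clock'
  Word 7: 'mountain'
  Word 8: 'rabbit'
  Word 9: 'already'
  Word 10: 'sad'
  Word 11: 'so'
Total words: 11

11


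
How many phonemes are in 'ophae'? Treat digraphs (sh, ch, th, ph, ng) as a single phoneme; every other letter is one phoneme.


Parsing 'ophae' greedily, digraphs first:
  'o' -> vowel phoneme (phonemes so far: 1)
  'ph' -> digraph (1 consonant phoneme) (phonemes so far: 2)
  'a' -> vowel phoneme (phonemes so far: 3)
  'e' -> vowel phoneme (phonemes so far: 4)
Total phonemes: 4

4


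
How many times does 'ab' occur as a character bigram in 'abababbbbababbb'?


Scanning 'abababbbbababbb' for bigram 'ab':
  Position 0: 'ab' -> MATCH
  Position 1: 'ba' -> no
  Position 2: 'ab' -> MATCH
  Position 3: 'ba' -> no
  Position 4: 'ab' -> MATCH
  Position 5: 'bb' -> no
  Position 6: 'bb' -> no
  Position 7: 'bb' -> no
  Position 8: 'ba' -> no
  Position 9: 'ab' -> MATCH
  Position 10: 'ba' -> no
  Position 11: 'ab' -> MATCH
  Position 12: 'bb' -> no
  Position 13: 'bb' -> no
Total matches: 5

5


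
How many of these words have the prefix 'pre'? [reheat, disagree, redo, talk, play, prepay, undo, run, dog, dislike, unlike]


Checking each word for prefix 'pre':
  'reheat' -> no (count: 0)
  'disagree' -> no (count: 0)
  'redo' -> no (count: 0)
  'talk' -> no (count: 0)
  'play' -> no (count: 0)
  'prepay' -> YES, starts with 'pre' (count: 1)
  'undo' -> no (count: 1)
  'run' -> no (count: 1)
  'dog' -> no (count: 1)
  'dislike' -> no (count: 1)
  'unlike' -> no (count: 1)
Total with prefix 'pre': 1

1


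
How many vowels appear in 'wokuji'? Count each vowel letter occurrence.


Scanning each character of 'wokuji':
  Position 1: 'w' -> consonant (running count: 0)
  Position 2: 'o' -> vowel (running count: 1)
  Position 3: 'k' -> consonant (running count: 1)
  Position 4: 'u' -> vowel (running count: 2)
  Position 5: 'j' -> consonant (running count: 2)
  Position 6: 'i' -> vowel (running count: 3)
Total vowels: 3

3


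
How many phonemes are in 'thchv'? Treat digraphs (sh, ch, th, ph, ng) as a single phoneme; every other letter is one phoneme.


Parsing 'thchv' greedily, digraphs first:
  'th' -> digraph (1 consonant phoneme) (phonemes so far: 1)
  'ch' -> digraph (1 consonant phoneme) (phonemes so far: 2)
  'v' -> consonant phoneme (phonemes so far: 3)
Total phonemes: 3

3


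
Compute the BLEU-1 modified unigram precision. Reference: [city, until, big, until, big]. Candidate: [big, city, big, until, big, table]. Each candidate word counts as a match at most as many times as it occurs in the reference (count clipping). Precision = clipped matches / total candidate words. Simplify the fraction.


Reference word counts: {'big': 2, 'city': 1, 'until': 2}
Checking each candidate word (with clipping):
  'big' -> in reference (ref count 2, used 1/2) -> match (matches: 1)
  'city' -> in reference (ref count 1, used 1/1) -> match (matches: 2)
  'big' -> in reference (ref count 2, used 2/2) -> match (matches: 3)
  'until' -> in reference (ref count 2, used 1/2) -> match (matches: 4)
  'big' -> ref count 2 already used up (2/2) -> clipped, no match (matches: 4)
  'table' -> not in reference -> no match (matches: 4)
Clipped matches: 4, Candidate length: 6
Precision = 4/6 = 2/3

2/3


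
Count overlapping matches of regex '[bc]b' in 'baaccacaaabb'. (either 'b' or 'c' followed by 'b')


Pattern: [bc]b means either 'b' or 'c' followed by 'b'.
Scanning 'baaccacaaabb' position-by-position:
  Pos 0: window 'ba' -> no
  Pos 1: window 'aa' -> no
  Pos 2: window 'ac' -> no
  Pos 3: window 'cc' -> no
  Pos 4: window 'ca' -> no
  Pos 5: window 'ac' -> no
  Pos 6: window 'ca' -> no
  Pos 7: window 'aa' -> no
  Pos 8: window 'aa' -> no
  Pos 9: window 'ab' -> no
  Pos 10: window 'bb' -> MATCH
  Pos 11: window 'b' -> no
Total matches: 1

1


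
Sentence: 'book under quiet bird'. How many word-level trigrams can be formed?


Word trigrams from [4] words:
  Trigram 1: (book under quiet)
  Trigram 2: (under quiet bird)
Total word trigrams: 4 - 2 = 2

2


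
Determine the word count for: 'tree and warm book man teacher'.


Counting words by splitting on spaces:
  Word 1: 'tree'
  Word 2: 'and'
  Word 3: 'warm'
  Word 4: 'book'
  Word 5: 'man'
  Word 6: 'teacher'
Total words: 6

6


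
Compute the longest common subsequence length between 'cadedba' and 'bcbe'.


DP table for LCS of 'cadedba' and 'bcbe':
       b  c  b  e
    0  0  0  0  0
  c 0  0  1  1  1
  a 0  0  1  1  1
  d 0  0  1  1  1
  e 0  0  1  1  2
  d 0  0  1  1  2
  b 0  1  1  2  2
  a 0  1  1  2  2
LCS: 'ce'
LCS length = 2

2


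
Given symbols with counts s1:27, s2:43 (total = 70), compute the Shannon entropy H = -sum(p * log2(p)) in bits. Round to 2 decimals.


Computing entropy H = -sum(p_i * log2(p_i)):
  s1: p = 27/70 = 0.3857, -p*log2(p) = 0.5301
  s2: p = 43/70 = 0.6143, -p*log2(p) = 0.4319
H = sum of terms = 0.9620
Rounded to 2 decimals: 0.96

0.96


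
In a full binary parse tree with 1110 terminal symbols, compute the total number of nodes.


Leaf nodes (terminals): 1110
Internal nodes = n - 1 = 1110 - 1 = 1109
Total = leaves + internal = 1110 + 1109 = 2219

2219


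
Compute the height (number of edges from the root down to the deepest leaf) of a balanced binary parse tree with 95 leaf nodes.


In a balanced binary tree with n leaves the deepest leaf is ceil(log2(n)) edges below the root.
log2(95) = 6.5699
ceil(6.5699) = 7
height (edges) = 7

7


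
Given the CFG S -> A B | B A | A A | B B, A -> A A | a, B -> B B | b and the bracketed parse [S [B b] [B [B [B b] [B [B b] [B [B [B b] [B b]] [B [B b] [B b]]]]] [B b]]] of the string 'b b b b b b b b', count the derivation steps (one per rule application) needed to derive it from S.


Every bracketed nonterminal node [X ...] in the tree is produced by exactly one rule application.
Reading the tree off as a leftmost derivation:
  Step 1: S  =>  B B   (applied S -> B B)
  Step 2: B B  =>  b B   (applied B -> b)
  Step 3: b B  =>  b B B   (applied B -> B B)
  Step 4: b B B  =>  b B B B   (applied B -> B B)
  Step 5: b B B B  =>  b b B B   (applied B -> b)
  Step 6: b b B B  =>  b b B B B   (applied B -> B B)
  Step 7: b b B B B  =>  b b b B B   (applied B -> b)
  Step 8: b b b B B  =>  b b b B B B   (applied B -> B B)
  Step 9: b b b B B B  =>  b b b B B B B   (applied B -> B B)
  Step 10: b b b B B B B  =>  b b b b B B B   (applied B -> b)
  Step 11: b b b b B B B  =>  b b b b b B B   (applied B -> b)
  Step 12: b b b b b B B  =>  b b b b b B B B   (applied B -> B B)
  Step 13: b b b b b B B B  =>  b b b b b b B B   (applied B -> b)
  Step 14: b b b b b b B B  =>  b b b b b b b B   (applied B -> b)
  Step 15: b b b b b b b B  =>  b b b b b b b b   (applied B -> b)
Final yield: b b b b b b b b
Total rewrite steps: 15

15


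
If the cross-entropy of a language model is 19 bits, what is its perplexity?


Perplexity formula: PP = 2^H
H = 19
PP = 2^19
PP = 2^19 = 524288

524288


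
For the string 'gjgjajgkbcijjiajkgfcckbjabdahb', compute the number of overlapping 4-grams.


String 'gjgjajgkbcijjiajkgfcckbjabdahb' has length L = 30.
Number of overlapping n-grams = L - n + 1
Substituting: 30 - 4 + 1 = 27

27


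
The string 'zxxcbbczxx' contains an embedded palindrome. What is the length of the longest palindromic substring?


Scanning 'zxxcbbczxx' for palindromic substrings.
Substring at positions 3-6: 'cbbc'.
Check: reverse('cbbc') = 'cbbc' -> palindrome confirmed.
Neighbouring characters ('x' / 'z') break symmetry, so it cannot extend further.
No longer palindromic substring exists; longest length = 4

4


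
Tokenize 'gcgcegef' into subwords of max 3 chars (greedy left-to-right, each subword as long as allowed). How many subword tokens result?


'gcgcegef' has 8 characters.
Chunking with max size 3:
  Chunk 1: 'gcg' (positions 0-2)
  Chunk 2: 'ceg' (positions 3-5)
  Chunk 3: 'ef' (positions 6-7)
Total chunks: ceil(8 / 3) = 3

3


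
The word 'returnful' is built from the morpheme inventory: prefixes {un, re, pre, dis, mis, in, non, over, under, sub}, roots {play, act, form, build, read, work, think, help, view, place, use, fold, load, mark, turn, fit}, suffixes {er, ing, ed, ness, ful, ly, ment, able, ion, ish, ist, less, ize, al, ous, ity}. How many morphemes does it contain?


Segmenting 'returnful' against the inventory:
  're' -> prefix (morpheme 1)
  'turn' -> root (morpheme 2)
  'ful' -> suffix (morpheme 3)
Total morphemes: 3

3


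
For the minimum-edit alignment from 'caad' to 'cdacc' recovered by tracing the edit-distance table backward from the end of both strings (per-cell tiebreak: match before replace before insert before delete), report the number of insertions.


Edit distance = 3. Backtracking from cell (4, 5) with preference match > replace > insert > delete,
then listing the resulting alignment 'caad' -> 'cdacc' left to right:
  Step 1: keep 'c'
  Step 2: insert 'd' [insertion #1]
  Step 3: keep 'a'
  Step 4: replace a->c
  Step 5: replace d->c
Total insertions: 1

1


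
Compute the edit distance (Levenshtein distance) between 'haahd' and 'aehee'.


Building DP table for s1='haahd' (len 5) and s2='aehee' (len 5):
       a  e  h  e  e
    0  1  2  3  4  5
  h 1  1  2  2  3  4
  a 2  1  2  3  3  4
  a 3  2  2  3  4  4
  h 4  3  3  2  3  4
  d 5  4  4  3  3  4
Edit distance = dp[5][5] = 4

4


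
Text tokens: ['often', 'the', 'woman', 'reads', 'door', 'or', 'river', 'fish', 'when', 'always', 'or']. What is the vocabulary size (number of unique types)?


Listing all tokens and tracking unique types:
  Token 1: 'often' -> NEW (unique so far: 1)
  Token 2: 'the' -> NEW (unique so far: 2)
  Token 3: 'woman' -> NEW (unique so far: 3)
  Token 4: 'reads' -> NEW (unique so far: 4)
  Token 5: 'door' -> NEW (unique so far: 5)
  Token 6: 'or' -> NEW (unique so far: 6)
  Token 7: 'river' -> NEW (unique so far: 7)
  Token 8: 'fish' -> NEW (unique so far: 8)
  Token 9: 'when' -> NEW (unique so far: 9)
  Token 10: 'always' -> NEW (unique so far: 10)
  Token 11: 'or' -> duplicate (unique so far: 10)
Unique types: ('always', 'door', 'fish', 'often', 'or', 'reads', 'river', 'the', 'when', 'woman')
Vocabulary size: 10

10


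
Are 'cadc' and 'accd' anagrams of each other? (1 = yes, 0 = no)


Sort characters of 'cadc': 'accd'
Sort characters of 'accd': 'accd'
Sorted forms match -> they ARE anagrams
Result: 1

1


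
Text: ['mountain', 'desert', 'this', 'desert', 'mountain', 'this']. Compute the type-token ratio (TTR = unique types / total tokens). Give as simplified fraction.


Tokens: 6
Unique types: ('desert', 'mountain', 'this') = 3
TTR = 3/6
Simplify: divide both by 3 -> 1/2
TTR = 1/2

1/2


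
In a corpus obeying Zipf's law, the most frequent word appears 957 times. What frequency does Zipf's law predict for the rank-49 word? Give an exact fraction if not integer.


Zipf's law: freq(rank) = f1 / rank
f1 = 957, rank = 49
freq = 957 / 49
GCD(957, 49) = 1
Simplified: 957/49

957/49


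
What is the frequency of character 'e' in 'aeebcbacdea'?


Scanning 'aeebcbacdea' for 'e':
  Position 1: 'e' -> MATCH (count: 1)
  Position 2: 'e' -> MATCH (count: 2)
  Position 9: 'e' -> MATCH (count: 3)
Total occurrences of 'e': 3

3


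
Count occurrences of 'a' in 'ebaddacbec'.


Scanning 'ebaddacbec' for 'a':
  Position 2: 'a' -> MATCH (count: 1)
  Position 5: 'a' -> MATCH (count: 2)
Total occurrences of 'a': 2

2


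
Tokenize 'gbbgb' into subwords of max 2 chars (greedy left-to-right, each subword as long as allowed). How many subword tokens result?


'gbbgb' has 5 characters.
Chunking with max size 2:
  Chunk 1: 'gb' (positions 0-1)
  Chunk 2: 'bg' (positions 2-3)
  Chunk 3: 'b' (positions 4-4)
Total chunks: ceil(5 / 2) = 3

3


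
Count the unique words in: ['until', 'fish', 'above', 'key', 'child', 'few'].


Listing all tokens and tracking unique types:
  Token 1: 'until' -> NEW (unique so far: 1)
  Token 2: 'fish' -> NEW (unique so far: 2)
  Token 3: 'above' -> NEW (unique so far: 3)
  Token 4: 'key' -> NEW (unique so far: 4)
  Token 5: 'child' -> NEW (unique so far: 5)
  Token 6: 'few' -> NEW (unique so far: 6)
Unique types: ('above', 'child', 'few', 'fish', 'key', 'until')
Vocabulary size: 6

6


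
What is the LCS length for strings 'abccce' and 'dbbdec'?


DP table for LCS of 'abccce' and 'dbbdec':
       d  b  b  d  e  c
    0  0  0  0  0  0  0
  a 0  0  0  0  0  0  0
  b 0  0  1  1  1  1  1
  c 0  0  1  1  1  1  2
  c 0  0  1  1  1  1  2
  c 0  0  1  1  1  1  2
  e 0  0  1  1  1  2  2
LCS: 'bc'
LCS length = 2

2


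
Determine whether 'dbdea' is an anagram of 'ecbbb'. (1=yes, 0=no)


Sort characters of 'dbdea': 'abdde'
Sort characters of 'ecbbb': 'bbbce'
Sorted forms differ -> they are NOT anagrams
Result: 0

0


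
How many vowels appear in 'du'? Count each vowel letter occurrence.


Scanning each character of 'du':
  Position 1: 'd' -> consonant (running count: 0)
  Position 2: 'u' -> vowel (running count: 1)
Total vowels: 1

1


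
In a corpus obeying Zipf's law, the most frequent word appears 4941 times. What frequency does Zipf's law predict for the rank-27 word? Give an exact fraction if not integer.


Zipf's law: freq(rank) = f1 / rank
f1 = 4941, rank = 27
freq = 4941 / 27
= 183

183


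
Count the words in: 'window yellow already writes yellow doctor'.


Counting words by splitting on spaces:
  Word 1: 'window'
  Word 2: 'yellow'
  Word 3: 'already'
  Word 4: 'writes'
  Word 5: 'yellow'
  Word 6: 'doctor'
Total words: 6

6


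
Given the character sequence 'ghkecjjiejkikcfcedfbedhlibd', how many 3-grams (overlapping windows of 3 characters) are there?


String 'ghkecjjiejkikcfcedfbedhlibd' has length L = 27.
Number of overlapping n-grams = L - n + 1
Substituting: 27 - 3 + 1 = 25

25


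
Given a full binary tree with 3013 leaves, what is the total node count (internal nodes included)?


Leaf nodes (terminals): 3013
Internal nodes = n - 1 = 3013 - 1 = 3012
Total = leaves + internal = 3013 + 3012 = 6025

6025


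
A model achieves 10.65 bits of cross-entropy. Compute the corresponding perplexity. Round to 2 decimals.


Perplexity formula: PP = 2^H
H = 10.65
PP = 2^10.65
Decompose: 2^10.65 = 2^10 * 2^0.65
2^10 = 1024, 2^0.65 ~ 1.5691682
PP ~ 1024 * 1.5691682 = 1606.8282368
Rounded to 2 decimals: 1606.83

1606.83


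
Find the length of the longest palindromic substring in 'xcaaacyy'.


Scanning 'xcaaacyy' for palindromic substrings.
Substring at positions 1-5: 'caaac'.
Check: reverse('caaac') = 'caaac' -> palindrome confirmed.
Neighbouring characters ('x' / 'y') break symmetry, so it cannot extend further.
No longer palindromic substring exists; longest length = 5

5


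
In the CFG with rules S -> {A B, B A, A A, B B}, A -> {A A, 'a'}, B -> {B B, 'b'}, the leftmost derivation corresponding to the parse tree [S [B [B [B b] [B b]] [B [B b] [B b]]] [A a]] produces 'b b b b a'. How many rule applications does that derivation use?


Every bracketed nonterminal node [X ...] in the tree is produced by exactly one rule application.
Reading the tree off as a leftmost derivation:
  Step 1: S  =>  B A   (applied S -> B A)
  Step 2: B A  =>  B B A   (applied B -> B B)
  Step 3: B B A  =>  B B B A   (applied B -> B B)
  Step 4: B B B A  =>  b B B A   (applied B -> b)
  Step 5: b B B A  =>  b b B A   (applied B -> b)
  Step 6: b b B A  =>  b b B B A   (applied B -> B B)
  Step 7: b b B B A  =>  b b b B A   (applied B -> b)
  Step 8: b b b B A  =>  b b b b A   (applied B -> b)
  Step 9: b b b b A  =>  b b b b a   (applied A -> a)
Final yield: b b b b a
Total rewrite steps: 9

9


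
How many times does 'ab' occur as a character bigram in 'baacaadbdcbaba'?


Scanning 'baacaadbdcbaba' for bigram 'ab':
  Position 0: 'ba' -> no
  Position 1: 'aa' -> no
  Position 2: 'ac' -> no
  Position 3: 'ca' -> no
  Position 4: 'aa' -> no
  Position 5: 'ad' -> no
  Position 6: 'db' -> no
  Position 7: 'bd' -> no
  Position 8: 'dc' -> no
  Position 9: 'cb' -> no
  Position 10: 'ba' -> no
  Position 11: 'ab' -> MATCH
  Position 12: 'ba' -> no
Total matches: 1

1


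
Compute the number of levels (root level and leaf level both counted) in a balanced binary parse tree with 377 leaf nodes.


In a balanced binary tree with n leaves the deepest leaf is ceil(log2(n)) edges below the root,
so counting node levels inclusive of root and leaves gives ceil(log2(n)) + 1 levels.
log2(377) = 8.5584
ceil(8.5584) = 9
levels = 9 + 1 = 10

10


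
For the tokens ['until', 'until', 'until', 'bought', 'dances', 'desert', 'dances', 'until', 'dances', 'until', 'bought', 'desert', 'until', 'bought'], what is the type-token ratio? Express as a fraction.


Tokens: 14
Unique types: ('bought', 'dances', 'desert', 'until') = 4
TTR = 4/14
Simplify: divide both by 2 -> 2/7
TTR = 2/7

2/7


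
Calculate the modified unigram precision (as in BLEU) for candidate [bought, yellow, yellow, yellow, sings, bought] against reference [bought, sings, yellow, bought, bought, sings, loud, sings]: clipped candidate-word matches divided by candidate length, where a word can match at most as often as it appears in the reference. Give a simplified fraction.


Reference word counts: {'bought': 3, 'loud': 1, 'sings': 3, 'yellow': 1}
Checking each candidate word (with clipping):
  'bought' -> in reference (ref count 3, used 1/3) -> match (matches: 1)
  'yellow' -> in reference (ref count 1, used 1/1) -> match (matches: 2)
  'yellow' -> ref count 1 already used up (1/1) -> clipped, no match (matches: 2)
  'yellow' -> ref count 1 already used up (1/1) -> clipped, no match (matches: 2)
  'sings' -> in reference (ref count 3, used 1/3) -> match (matches: 3)
  'bought' -> in reference (ref count 3, used 2/3) -> match (matches: 4)
Clipped matches: 4, Candidate length: 6
Precision = 4/6 = 2/3

2/3
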